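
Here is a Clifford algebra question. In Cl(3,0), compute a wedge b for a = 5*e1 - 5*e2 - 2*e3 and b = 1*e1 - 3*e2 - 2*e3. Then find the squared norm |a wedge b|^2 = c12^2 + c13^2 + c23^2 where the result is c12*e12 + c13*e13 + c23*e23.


a wedge b = (a1*b2 - a2*b1)*e12 + (a1*b3 - a3*b1)*e13 + (a2*b3 - a3*b2)*e23
e12 coeff: 5*(-3) - (-5)*1 = -15 - (-5) = -10
e13 coeff: 5*(-2) - (-2)*1 = -10 - (-2) = -8
e23 coeff: (-5)*(-2) - (-2)*(-3) = 10 - 6 = 4
|a wedge b|^2 = (-10)^2 + (-8)^2 + 4^2
= 100 + 64 + 16
= 180


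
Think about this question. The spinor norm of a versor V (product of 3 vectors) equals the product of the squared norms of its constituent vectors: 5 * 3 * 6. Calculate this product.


Spinor norm N(V) = |v1|^2 * |v2|^2 * ... * |v3|^2
= 5 * 3 * 6
Running product: 5, 15, 90
N(V) = 90


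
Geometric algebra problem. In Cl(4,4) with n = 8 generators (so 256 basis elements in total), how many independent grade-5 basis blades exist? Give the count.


Number of grade-k basis blades in Cl(p,q) with n = p + q is C(n, k).
n = 4 + 4 = 8
C(8, 5) = 8! / (5! * 3!)
= 40320 / (120 * 6)
= 56


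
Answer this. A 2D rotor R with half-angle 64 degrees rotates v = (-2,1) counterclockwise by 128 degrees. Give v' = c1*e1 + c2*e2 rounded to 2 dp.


Rotor R = cos(64deg) - sin(64deg)*e12
Rotation angle theta = 2 * 64 = 128 degrees
v' = R*v*~R rotates v by theta.
cos(128deg) = -0.6157, sin(128deg) = 0.7880
v'_1 = -2*cos(128deg) - 1*sin(128deg)
= -2*(-0.6157) - 1*0.7880
= 0.44
v'_2 = -2*sin(128deg) + 1*cos(128deg)
= -2*0.7880 + 1*(-0.6157)
= -2.19
v' = 0.44*e1 - 2.19*e2


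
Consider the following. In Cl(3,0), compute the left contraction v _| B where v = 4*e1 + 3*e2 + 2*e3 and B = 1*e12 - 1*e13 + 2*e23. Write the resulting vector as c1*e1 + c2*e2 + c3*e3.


Left contraction v _| B = <vB>_1 (grade-1 part of the geometric product vB).
Using e1_|e12 = e2, e2_|e12 = -e1, e1_|e13 = e3, e3_|e13 = -e1, e2_|e23 = e3, e3_|e23 = -e2:
e1 coeff: -v2*b12 - v3*b13 = -(3)*(1) - (2)*(-1) = -1
e2 coeff: v1*b12 - v3*b23 = (4)*(1) - (2)*(2) = 0
e3 coeff: v1*b13 + v2*b23 = (4)*(-1) + (3)*(2) = 2
v _| B = -1*e1 + 0*e2 + 2*e3


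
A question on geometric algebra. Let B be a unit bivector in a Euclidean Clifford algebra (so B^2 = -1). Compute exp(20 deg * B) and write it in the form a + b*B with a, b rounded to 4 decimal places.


For a unit bivector B with B^2 = -1, the exponential series gives
e^(theta*B) = cos(theta) + sin(theta)*B (the GA analogue of Euler's formula).
theta = 20 degrees = 0.349066 rad
cos(20 deg) = 0.9397
sin(20 deg) = 0.3420
exp(theta*B) = 0.9397 + 0.3420*B


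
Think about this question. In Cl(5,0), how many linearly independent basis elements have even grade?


Even subalgebra dimension = 2^(n-1)
n = 5 + 0 = 5
2^(5 - 1) = 2^4 = 16
Verification: sum of C(5,k) for even k = 1 + 10 + 5 = 16
Result = 16


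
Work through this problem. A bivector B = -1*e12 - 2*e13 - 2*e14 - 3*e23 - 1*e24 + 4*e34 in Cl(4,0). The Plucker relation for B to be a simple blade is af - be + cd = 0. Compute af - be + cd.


Plucker relation: af - be + cd
a*f = (-1)*4 = -4
b*e = (-2)*(-1) = 2
c*d = (-2)*(-3) = 6
af - be + cd = -4 - 2 + 6
= 0


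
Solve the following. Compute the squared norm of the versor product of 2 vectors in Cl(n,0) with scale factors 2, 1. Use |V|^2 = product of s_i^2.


Each vector v_i has |v_i|^2 = s_i^2
Squared scales: 2^2 = 4, 1^2 = 1
|V|^2 = 4 * 1
= 4


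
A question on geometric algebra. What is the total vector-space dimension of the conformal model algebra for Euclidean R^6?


The conformal model of R^6 uses Cl(7,1): the 6 Euclidean generators plus two extra orthogonal generators e+ (e+^2 = +1) and e- (e-^2 = -1), from which the null vectors e0, einf are built.
Number of generators m = 6 + 2 = 8.
dim Cl(p,q) = 2^m = 2^8 = 256


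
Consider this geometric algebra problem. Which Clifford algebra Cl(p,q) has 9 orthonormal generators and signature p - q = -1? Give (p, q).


We need p + q = 9 and p - q = -1.
Adding: 2p = 9 + (-1) = 8, so p = 4.
Then q = 9 - 4 = 5.
(p, q) = (4, 5)


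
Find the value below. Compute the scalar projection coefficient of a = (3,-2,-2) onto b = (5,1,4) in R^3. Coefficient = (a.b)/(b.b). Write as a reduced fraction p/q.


Projection coefficient = (a . b) / (b . b)
a . b = 3*5 + (-2)*1 + (-2)*4
= 15 + (-2) + (-8) = 5
b . b = 5^2 + 1^2 + 4^2
= 25 + 1 + 16 = 42
Coefficient = 5/42
In lowest terms: 5/42


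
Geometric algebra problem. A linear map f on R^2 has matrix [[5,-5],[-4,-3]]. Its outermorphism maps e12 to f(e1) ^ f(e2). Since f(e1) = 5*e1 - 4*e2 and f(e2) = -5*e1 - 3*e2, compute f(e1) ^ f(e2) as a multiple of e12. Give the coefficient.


The outermorphism of a linear map f sends e1^e2 to f(e1)^f(e2).
f(e1) = 5*e1 - 4*e2
f(e2) = -5*e1 - 3*e2
f(e1) ^ f(e2) = (5*e1 - 4*e2) ^ (-5*e1 - 3*e2)
= 5*(-3)*e12 + (-4)*(-5)*e21
= (-15 - 20)*e12
= -35*e12
Coefficient = -35


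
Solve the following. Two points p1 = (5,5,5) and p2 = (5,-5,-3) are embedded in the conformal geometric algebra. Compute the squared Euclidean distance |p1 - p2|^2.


p1 - p2 = (0, 10, 8)
|p1 - p2|^2 = 0^2 + 10^2 + 8^2
= 0 + 100 + 64
= 164


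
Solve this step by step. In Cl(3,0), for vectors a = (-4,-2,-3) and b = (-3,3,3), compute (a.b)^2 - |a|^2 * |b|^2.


a . b = (-4)*(-3) + (-2)*3 + (-3)*3
= 12 + (-6) + (-9) = -3
|a|^2 = (-4)^2 + (-2)^2 + (-3)^2 = 29
|b|^2 = (-3)^2 + 3^2 + 3^2 = 27
(a.b)^2 = (-3)^2 = 9
|a|^2 * |b|^2 = 29 * 27 = 783
Result = 9 - 783 = -774


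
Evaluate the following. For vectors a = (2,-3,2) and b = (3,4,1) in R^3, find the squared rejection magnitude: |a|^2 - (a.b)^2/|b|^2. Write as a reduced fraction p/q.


|a|^2 = 2^2 + (-3)^2 + 2^2 = 17
|b|^2 = 3^2 + 4^2 + 1^2 = 26
a . b = 2*3 + (-3)*4 + 2*1 = -4
(a.b)^2 = (-4)^2 = 16
|rej|^2 = 17 - 16/26
= (442 - 16)/26
= 426/26
In lowest terms: 213/13


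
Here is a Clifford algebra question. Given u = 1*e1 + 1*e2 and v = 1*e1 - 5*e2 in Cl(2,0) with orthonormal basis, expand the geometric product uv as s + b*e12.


Expand: (1*e1 + 1*e2)(1*e1 - 5*e2)
= 1*1*e1e1 + 1*(-5)*e1e2 + 1*1*e2e1 + 1*(-5)*e2e2
Using e1^2 = e2^2 = 1, e2e1 = -e1e2:
Scalar part s = 1*1 + 1*(-5) = 1 + (-5) = -4
Bivector part b = 1*(-5) - 1*1 = -5 - 1 = -6
uv = -4 - 6*e12


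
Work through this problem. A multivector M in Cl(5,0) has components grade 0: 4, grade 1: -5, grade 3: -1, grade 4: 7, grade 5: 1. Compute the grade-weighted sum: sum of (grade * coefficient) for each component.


Grade-weighted sum = sum of grade_k * coefficient_k
0*4 = 0
1*(-5) = -5
3*(-1) = -3
4*7 = 28
5*1 = 5
Total = 0 + (-5) + (-3) + 28 + 5 = 25


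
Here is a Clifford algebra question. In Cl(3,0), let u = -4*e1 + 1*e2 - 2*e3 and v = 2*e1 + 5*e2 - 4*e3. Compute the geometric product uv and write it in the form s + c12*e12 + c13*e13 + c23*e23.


In Cl(3,0): e_i^2 = 1, e_ie_j = -e_je_i for i != j.
Scalar part = u . v = (-4)*2 + 1*5 + (-2)*(-4)
= -8 + 5 + 8 = 5
e12 coeff = (-4)*5 - 1*2 = -20 - 2 = -22
e13 coeff = (-4)*(-4) - (-2)*2 = 16 - (-4) = 20
e23 coeff = 1*(-4) - (-2)*5 = -4 - (-10) = 6
uv = 5 - 22*e12 + 20*e13 + 6*e23


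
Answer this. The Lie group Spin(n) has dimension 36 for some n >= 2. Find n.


dim Spin(n) = dim so(n) = n(n-1)/2.
Solve n(n-1)/2 = 36, i.e. n^2 - n - 72 = 0.
Discriminant = 1 + 8*36 = 289
n = (1 + sqrt(289))/2 = (1 + 17)/2 = 9


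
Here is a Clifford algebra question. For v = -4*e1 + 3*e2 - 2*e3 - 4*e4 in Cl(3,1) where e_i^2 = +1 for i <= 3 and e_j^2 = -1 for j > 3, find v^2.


v^2 = sum of c_i^2 * e_i^2
Positive signature terms (e_i^2 = +1): (-4)^2 + 3^2 + (-2)^2 = 29
Negative signature terms (e_j^2 = -1): (-4)^2 = 16
v^2 = 29 - 16 = 13


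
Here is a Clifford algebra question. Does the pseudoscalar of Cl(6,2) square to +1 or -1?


The pseudoscalar I = e1...e_n (product of all n generators) of Cl(p,q) satisfies I^2 = (-1)^(q + n(n-1)/2).
p = 6, q = 2, n = p + q = 8
n(n-1)/2 = 8 * 7 / 2 = 28
Exponent = q + n(n-1)/2 = 2 + 28 = 30
I^2 = (-1)^30 = +1


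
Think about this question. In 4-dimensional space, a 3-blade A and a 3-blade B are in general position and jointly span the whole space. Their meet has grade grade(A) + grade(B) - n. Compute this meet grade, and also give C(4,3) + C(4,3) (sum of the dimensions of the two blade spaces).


Meet grade = grade(A) + grade(B) - n
= 3 + 3 - 4 = 2
C(4,3) = 4
C(4,3) = 4
dim_A + dim_B = 4 + 4 = 8


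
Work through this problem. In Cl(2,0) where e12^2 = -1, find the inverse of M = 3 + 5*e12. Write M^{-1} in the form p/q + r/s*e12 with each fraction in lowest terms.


M = 3 + 5*e12, where e12^2 = -1.
Since M commutes with its reverse ~M = a - b*e12, M * ~M = a^2 - b^2*e12^2 = a^2 + b^2.
So M^{-1} = ~M / (a^2 + b^2) = (a - b*e12)/(a^2 + b^2).
a^2 + b^2 = 9 + 25 = 34
Scalar part = 3/34 = 3/34
Bivector coeff = -5/34 = -5/34
M^{-1} = 3/34 - 5/34*e12


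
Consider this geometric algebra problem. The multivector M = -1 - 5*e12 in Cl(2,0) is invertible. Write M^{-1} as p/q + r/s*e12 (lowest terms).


M = -1 - 5*e12, where e12^2 = -1.
Since M commutes with its reverse ~M = a - b*e12, M * ~M = a^2 - b^2*e12^2 = a^2 + b^2.
So M^{-1} = ~M / (a^2 + b^2) = (a - b*e12)/(a^2 + b^2).
a^2 + b^2 = 1 + 25 = 26
Scalar part = -1/26 = -1/26
Bivector coeff = 5/26 = 5/26
M^{-1} = -1/26 + 5/26*e12


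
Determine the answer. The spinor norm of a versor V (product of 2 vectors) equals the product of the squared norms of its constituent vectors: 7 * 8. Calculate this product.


Spinor norm N(V) = |v1|^2 * |v2|^2 * ... * |v2|^2
= 7 * 8
Running product: 7, 56
N(V) = 56


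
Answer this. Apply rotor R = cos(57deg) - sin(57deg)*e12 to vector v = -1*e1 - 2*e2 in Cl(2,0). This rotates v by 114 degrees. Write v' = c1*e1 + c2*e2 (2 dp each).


Rotor R = cos(57deg) - sin(57deg)*e12
Rotation angle theta = 2 * 57 = 114 degrees
v' = R*v*~R rotates v by theta.
cos(114deg) = -0.4067, sin(114deg) = 0.9135
v'_1 = -1*cos(114deg) - (-2)*sin(114deg)
= -1*(-0.4067) - (-2)*0.9135
= 2.23
v'_2 = -1*sin(114deg) + (-2)*cos(114deg)
= -1*0.9135 + (-2)*(-0.4067)
= -0.10
v' = 2.23*e1 - 0.10*e2


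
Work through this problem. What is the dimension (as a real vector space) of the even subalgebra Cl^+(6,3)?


Even subalgebra dimension = 2^(n-1)
n = 6 + 3 = 9
2^(9 - 1) = 2^8 = 256
Verification: sum of C(9,k) for even k = 1 + 36 + 126 + 84 + 9 = 256
Result = 256


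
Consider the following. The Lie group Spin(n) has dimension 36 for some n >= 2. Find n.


dim Spin(n) = dim so(n) = n(n-1)/2.
Solve n(n-1)/2 = 36, i.e. n^2 - n - 72 = 0.
Discriminant = 1 + 8*36 = 289
n = (1 + sqrt(289))/2 = (1 + 17)/2 = 9


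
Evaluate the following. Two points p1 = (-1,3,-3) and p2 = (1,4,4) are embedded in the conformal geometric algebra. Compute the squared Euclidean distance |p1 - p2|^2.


p1 - p2 = (-2, -1, -7)
|p1 - p2|^2 = (-2)^2 + (-1)^2 + (-7)^2
= 4 + 1 + 49
= 54


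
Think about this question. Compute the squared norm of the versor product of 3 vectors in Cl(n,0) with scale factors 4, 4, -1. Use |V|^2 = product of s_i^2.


Each vector v_i has |v_i|^2 = s_i^2
Squared scales: 4^2 = 16, 4^2 = 16, (-1)^2 = 1
|V|^2 = 16 * 16 * 1
= 256


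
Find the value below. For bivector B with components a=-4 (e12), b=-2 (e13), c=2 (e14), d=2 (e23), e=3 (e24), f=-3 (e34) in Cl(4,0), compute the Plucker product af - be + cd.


Plucker relation: af - be + cd
a*f = (-4)*(-3) = 12
b*e = (-2)*3 = -6
c*d = 2*2 = 4
af - be + cd = 12 - (-6) + 4
= 22


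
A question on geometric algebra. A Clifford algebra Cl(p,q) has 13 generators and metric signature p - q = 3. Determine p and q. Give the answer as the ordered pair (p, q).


We need p + q = 13 and p - q = 3.
Adding: 2p = 13 + 3 = 16, so p = 8.
Then q = 13 - 8 = 5.
(p, q) = (8, 5)


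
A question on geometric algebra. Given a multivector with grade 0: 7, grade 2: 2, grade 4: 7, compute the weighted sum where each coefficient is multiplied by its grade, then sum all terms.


Grade-weighted sum = sum of grade_k * coefficient_k
0*7 = 0
2*2 = 4
4*7 = 28
Total = 0 + 4 + 28 = 32


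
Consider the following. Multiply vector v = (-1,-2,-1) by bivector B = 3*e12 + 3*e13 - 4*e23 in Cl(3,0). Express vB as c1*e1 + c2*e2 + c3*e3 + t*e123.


vB has grade-1 (vector) and grade-3 (trivector) parts: vB = (v _| B) + (v ^ B).
Vector part <vB>_1:
  e1: -v2*b12 - v3*b13 = -(-2)*(3) - (-1)*(3) = 9
  e2: v1*b12 - v3*b23 = (-1)*(3) - (-1)*(-4) = -7
  e3: v1*b13 + v2*b23 = (-1)*(3) + (-2)*(-4) = 5
Trivector part <vB>_3:
  e123: v1*b23 - v2*b13 + v3*b12 = (-1)*(-4) - (-2)*(3) + (-1)*(3) = 7
vB = 9*e1 - 7*e2 + 5*e3 + 7*e123


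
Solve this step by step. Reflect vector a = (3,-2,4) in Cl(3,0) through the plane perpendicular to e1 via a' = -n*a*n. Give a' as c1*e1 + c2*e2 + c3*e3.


Reflection formula: a' = -n*a*n, with n = e1 (unit vector, n^2 = 1).
For reflection through hyperplane perp to e1:
The component along e1 flips sign, others stay.
a = (3, -2, 4)
a' = (-3, -2, 4)
a' = -3*e1 - 2*e2 + 4*e3


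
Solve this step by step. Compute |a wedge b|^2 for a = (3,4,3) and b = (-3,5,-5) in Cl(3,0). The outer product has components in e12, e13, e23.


a wedge b = (a1*b2 - a2*b1)*e12 + (a1*b3 - a3*b1)*e13 + (a2*b3 - a3*b2)*e23
e12 coeff: 3*5 - 4*(-3) = 15 - (-12) = 27
e13 coeff: 3*(-5) - 3*(-3) = -15 - (-9) = -6
e23 coeff: 4*(-5) - 3*5 = -20 - 15 = -35
|a wedge b|^2 = 27^2 + (-6)^2 + (-35)^2
= 729 + 36 + 1225
= 1990


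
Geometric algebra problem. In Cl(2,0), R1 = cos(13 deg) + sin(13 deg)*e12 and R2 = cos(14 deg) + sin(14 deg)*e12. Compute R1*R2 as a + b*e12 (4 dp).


Same-plane rotors commute and their half-angles add:
R1*R2 = cos(a1 + a2) + sin(a1 + a2)*e12.
a1 + a2 = 13 + 14 = 27 deg
cos(27 deg) = 0.8910
sin(27 deg) = 0.4540
R1*R2 = 0.8910 + 0.4540*e12


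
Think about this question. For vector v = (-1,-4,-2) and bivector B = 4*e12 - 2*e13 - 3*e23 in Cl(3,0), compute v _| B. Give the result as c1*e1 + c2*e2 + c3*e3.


Left contraction v _| B = <vB>_1 (grade-1 part of the geometric product vB).
Using e1_|e12 = e2, e2_|e12 = -e1, e1_|e13 = e3, e3_|e13 = -e1, e2_|e23 = e3, e3_|e23 = -e2:
e1 coeff: -v2*b12 - v3*b13 = -(-4)*(4) - (-2)*(-2) = 12
e2 coeff: v1*b12 - v3*b23 = (-1)*(4) - (-2)*(-3) = -10
e3 coeff: v1*b13 + v2*b23 = (-1)*(-2) + (-4)*(-3) = 14
v _| B = 12*e1 - 10*e2 + 14*e3


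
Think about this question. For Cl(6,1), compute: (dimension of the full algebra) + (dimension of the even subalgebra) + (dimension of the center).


n = 6 + 1 = 7
Total dim = 2^7 = 128
Even subalgebra dim = 2^6 = 64
n is odd, so center dim = 2
Sum = 128 + 64 + 2 = 194


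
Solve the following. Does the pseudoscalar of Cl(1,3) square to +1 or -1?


The pseudoscalar I = e1...e_n (product of all n generators) of Cl(p,q) satisfies I^2 = (-1)^(q + n(n-1)/2).
p = 1, q = 3, n = p + q = 4
n(n-1)/2 = 4 * 3 / 2 = 6
Exponent = q + n(n-1)/2 = 3 + 6 = 9
I^2 = (-1)^9 = -1


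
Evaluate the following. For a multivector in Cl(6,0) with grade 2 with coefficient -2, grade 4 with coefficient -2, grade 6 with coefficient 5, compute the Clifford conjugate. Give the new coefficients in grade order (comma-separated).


Clifford conjugate sign for grade k: (-1)^(k(k+1)/2)
Grade 2: (-1)^(2*3/2) = (-1)^3 = -1, coeff -2 -> 2
Grade 4: (-1)^(4*5/2) = (-1)^10 = 1, coeff -2 -> -2
Grade 6: (-1)^(6*7/2) = (-1)^21 = -1, coeff 5 -> -5
Conjugated coefficients: 2, -2, -5


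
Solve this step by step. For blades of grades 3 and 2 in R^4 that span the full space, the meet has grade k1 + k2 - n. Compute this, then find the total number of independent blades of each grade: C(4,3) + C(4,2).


Meet grade = grade(A) + grade(B) - n
= 3 + 2 - 4 = 1
C(4,3) = 4
C(4,2) = 6
dim_A + dim_B = 4 + 6 = 10


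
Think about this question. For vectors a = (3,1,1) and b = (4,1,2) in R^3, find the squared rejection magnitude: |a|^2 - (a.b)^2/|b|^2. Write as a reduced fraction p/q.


|a|^2 = 3^2 + 1^2 + 1^2 = 11
|b|^2 = 4^2 + 1^2 + 2^2 = 21
a . b = 3*4 + 1*1 + 1*2 = 15
(a.b)^2 = 15^2 = 225
|rej|^2 = 11 - 225/21
= (231 - 225)/21
= 6/21
In lowest terms: 2/7


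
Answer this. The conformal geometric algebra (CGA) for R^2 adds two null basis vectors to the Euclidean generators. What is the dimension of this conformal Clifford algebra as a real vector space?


The conformal model of R^2 uses Cl(3,1): the 2 Euclidean generators plus two extra orthogonal generators e+ (e+^2 = +1) and e- (e-^2 = -1), from which the null vectors e0, einf are built.
Number of generators m = 2 + 2 = 4.
dim Cl(p,q) = 2^m = 2^4 = 16


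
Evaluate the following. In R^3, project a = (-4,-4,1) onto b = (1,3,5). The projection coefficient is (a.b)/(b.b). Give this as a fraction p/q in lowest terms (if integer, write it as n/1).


Projection coefficient = (a . b) / (b . b)
a . b = (-4)*1 + (-4)*3 + 1*5
= -4 + (-12) + 5 = -11
b . b = 1^2 + 3^2 + 5^2
= 1 + 9 + 25 = 35
Coefficient = -11/35
In lowest terms: -11/35


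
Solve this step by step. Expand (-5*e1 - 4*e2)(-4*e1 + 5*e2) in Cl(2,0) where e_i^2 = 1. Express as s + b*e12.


Expand: (-5*e1 - 4*e2)(-4*e1 + 5*e2)
= (-5)*(-4)*e1e1 + (-5)*5*e1e2 + (-4)*(-4)*e2e1 + (-4)*5*e2e2
Using e1^2 = e2^2 = 1, e2e1 = -e1e2:
Scalar part s = (-5)*(-4) + (-4)*5 = 20 + (-20) = 0
Bivector part b = (-5)*5 - (-4)*(-4) = -25 - 16 = -41
uv = 0 - 41*e12


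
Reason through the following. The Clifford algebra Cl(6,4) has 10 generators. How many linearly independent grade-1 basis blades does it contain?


Number of grade-k basis blades in Cl(p,q) with n = p + q is C(n, k).
n = 6 + 4 = 10
C(10, 1) = 10! / (1! * 9!)
= 3628800 / (1 * 362880)
= 10


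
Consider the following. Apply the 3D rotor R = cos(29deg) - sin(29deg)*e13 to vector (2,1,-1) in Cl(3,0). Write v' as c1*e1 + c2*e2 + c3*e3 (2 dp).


Rotor R = cos(29deg) - sin(29deg)*e13
Rotation angle theta = 2 * 29 = 58 degrees in the e13 plane (e1 -> e3).
The component perpendicular to the plane (e2) is invariant: v'_2 = v2 = 1.00
cos(58deg) = 0.5299, sin(58deg) = 0.8480
v'_1 = v1*cos(theta) - v3*sin(theta) = 2*0.5299 - (-1)*0.8480 = 1.91
v'_3 = v1*sin(theta) + v3*cos(theta) = 2*0.8480 + (-1)*0.5299 = 1.17
v' = 1.91*e1 + 1.00*e2 + 1.17*e3


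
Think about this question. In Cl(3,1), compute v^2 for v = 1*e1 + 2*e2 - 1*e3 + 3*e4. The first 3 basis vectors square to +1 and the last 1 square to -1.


v^2 = sum of c_i^2 * e_i^2
Positive signature terms (e_i^2 = +1): 1^2 + 2^2 + (-1)^2 = 6
Negative signature terms (e_j^2 = -1): 3^2 = 9
v^2 = 6 - 9 = -3


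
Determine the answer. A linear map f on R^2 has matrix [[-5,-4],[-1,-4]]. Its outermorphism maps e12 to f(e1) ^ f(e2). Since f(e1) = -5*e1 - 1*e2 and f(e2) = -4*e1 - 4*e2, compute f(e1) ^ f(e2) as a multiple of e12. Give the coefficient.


The outermorphism of a linear map f sends e1^e2 to f(e1)^f(e2).
f(e1) = -5*e1 - 1*e2
f(e2) = -4*e1 - 4*e2
f(e1) ^ f(e2) = (-5*e1 - 1*e2) ^ (-4*e1 - 4*e2)
= (-5)*(-4)*e12 + (-1)*(-4)*e21
= (20 - 4)*e12
= 16*e12
Coefficient = 16


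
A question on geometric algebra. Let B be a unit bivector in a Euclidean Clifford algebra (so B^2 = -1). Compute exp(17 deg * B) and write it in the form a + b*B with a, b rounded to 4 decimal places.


For a unit bivector B with B^2 = -1, the exponential series gives
e^(theta*B) = cos(theta) + sin(theta)*B (the GA analogue of Euler's formula).
theta = 17 degrees = 0.296706 rad
cos(17 deg) = 0.9563
sin(17 deg) = 0.2924
exp(theta*B) = 0.9563 + 0.2924*B


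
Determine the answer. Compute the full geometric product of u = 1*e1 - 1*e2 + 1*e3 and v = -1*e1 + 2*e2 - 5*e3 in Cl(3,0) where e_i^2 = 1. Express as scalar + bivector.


In Cl(3,0): e_i^2 = 1, e_ie_j = -e_je_i for i != j.
Scalar part = u . v = 1*(-1) + (-1)*2 + 1*(-5)
= -1 + (-2) + (-5) = -8
e12 coeff = 1*2 - (-1)*(-1) = 2 - 1 = 1
e13 coeff = 1*(-5) - 1*(-1) = -5 - (-1) = -4
e23 coeff = (-1)*(-5) - 1*2 = 5 - 2 = 3
uv = -8 + 1*e12 - 4*e13 + 3*e23


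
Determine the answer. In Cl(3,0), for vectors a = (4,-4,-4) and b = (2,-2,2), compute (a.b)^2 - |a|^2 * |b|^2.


a . b = 4*2 + (-4)*(-2) + (-4)*2
= 8 + 8 + (-8) = 8
|a|^2 = 4^2 + (-4)^2 + (-4)^2 = 48
|b|^2 = 2^2 + (-2)^2 + 2^2 = 12
(a.b)^2 = 8^2 = 64
|a|^2 * |b|^2 = 48 * 12 = 576
Result = 64 - 576 = -512


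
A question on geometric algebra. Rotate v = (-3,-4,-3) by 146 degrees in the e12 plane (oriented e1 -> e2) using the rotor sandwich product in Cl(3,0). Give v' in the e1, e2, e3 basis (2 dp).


Rotor R = cos(73deg) - sin(73deg)*e12
Rotation angle theta = 2 * 73 = 146 degrees in the e12 plane (e1 -> e2).
The component perpendicular to the plane (e3) is invariant: v'_3 = v3 = -3.00
cos(146deg) = -0.8290, sin(146deg) = 0.5592
v'_1 = v1*cos(theta) - v2*sin(theta) = -3*(-0.8290) - (-4)*0.5592 = 4.72
v'_2 = v1*sin(theta) + v2*cos(theta) = -3*0.5592 + (-4)*(-0.8290) = 1.64
v' = 4.72*e1 + 1.64*e2 - 3.00*e3


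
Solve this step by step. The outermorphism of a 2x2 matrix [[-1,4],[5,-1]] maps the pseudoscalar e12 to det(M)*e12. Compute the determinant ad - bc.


The outermorphism of a linear map f sends e1^e2 to f(e1)^f(e2).
f(e1) = -1*e1 + 5*e2
f(e2) = 4*e1 - 1*e2
f(e1) ^ f(e2) = (-1*e1 + 5*e2) ^ (4*e1 - 1*e2)
= (-1)*(-1)*e12 + 5*4*e21
= (1 - 20)*e12
= -19*e12
Coefficient = -19


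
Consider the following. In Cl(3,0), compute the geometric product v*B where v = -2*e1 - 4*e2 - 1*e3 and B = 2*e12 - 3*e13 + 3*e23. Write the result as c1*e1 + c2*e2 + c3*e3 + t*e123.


vB has grade-1 (vector) and grade-3 (trivector) parts: vB = (v _| B) + (v ^ B).
Vector part <vB>_1:
  e1: -v2*b12 - v3*b13 = -(-4)*(2) - (-1)*(-3) = 5
  e2: v1*b12 - v3*b23 = (-2)*(2) - (-1)*(3) = -1
  e3: v1*b13 + v2*b23 = (-2)*(-3) + (-4)*(3) = -6
Trivector part <vB>_3:
  e123: v1*b23 - v2*b13 + v3*b12 = (-2)*(3) - (-4)*(-3) + (-1)*(2) = -20
vB = 5*e1 - 1*e2 - 6*e3 - 20*e123


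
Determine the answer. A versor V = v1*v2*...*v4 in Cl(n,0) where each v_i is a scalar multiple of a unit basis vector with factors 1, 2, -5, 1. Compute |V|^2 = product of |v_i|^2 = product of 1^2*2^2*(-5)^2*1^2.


Each vector v_i has |v_i|^2 = s_i^2
Squared scales: 1^2 = 1, 2^2 = 4, (-5)^2 = 25, 1^2 = 1
|V|^2 = 1 * 4 * 25 * 1
= 100


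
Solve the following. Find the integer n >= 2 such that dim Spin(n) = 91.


dim Spin(n) = dim so(n) = n(n-1)/2.
Solve n(n-1)/2 = 91, i.e. n^2 - n - 182 = 0.
Discriminant = 1 + 8*91 = 729
n = (1 + sqrt(729))/2 = (1 + 27)/2 = 14


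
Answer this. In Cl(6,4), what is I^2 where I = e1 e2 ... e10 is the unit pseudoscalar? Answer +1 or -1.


The pseudoscalar I = e1...e_n (product of all n generators) of Cl(p,q) satisfies I^2 = (-1)^(q + n(n-1)/2).
p = 6, q = 4, n = p + q = 10
n(n-1)/2 = 10 * 9 / 2 = 45
Exponent = q + n(n-1)/2 = 4 + 45 = 49
I^2 = (-1)^49 = -1


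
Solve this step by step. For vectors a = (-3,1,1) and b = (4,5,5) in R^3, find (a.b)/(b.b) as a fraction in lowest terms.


Projection coefficient = (a . b) / (b . b)
a . b = (-3)*4 + 1*5 + 1*5
= -12 + 5 + 5 = -2
b . b = 4^2 + 5^2 + 5^2
= 16 + 25 + 25 = 66
Coefficient = -2/66
In lowest terms: -1/33


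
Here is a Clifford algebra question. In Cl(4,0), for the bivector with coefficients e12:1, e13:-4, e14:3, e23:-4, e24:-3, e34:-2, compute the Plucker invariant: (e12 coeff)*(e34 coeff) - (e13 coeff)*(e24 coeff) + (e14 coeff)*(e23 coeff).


Plucker relation: af - be + cd
a*f = 1*(-2) = -2
b*e = (-4)*(-3) = 12
c*d = 3*(-4) = -12
af - be + cd = -2 - 12 + (-12)
= -26


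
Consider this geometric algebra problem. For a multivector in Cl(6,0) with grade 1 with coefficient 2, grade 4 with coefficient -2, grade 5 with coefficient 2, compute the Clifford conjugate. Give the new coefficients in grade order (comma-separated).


Clifford conjugate sign for grade k: (-1)^(k(k+1)/2)
Grade 1: (-1)^(1*2/2) = (-1)^1 = -1, coeff 2 -> -2
Grade 4: (-1)^(4*5/2) = (-1)^10 = 1, coeff -2 -> -2
Grade 5: (-1)^(5*6/2) = (-1)^15 = -1, coeff 2 -> -2
Conjugated coefficients: -2, -2, -2


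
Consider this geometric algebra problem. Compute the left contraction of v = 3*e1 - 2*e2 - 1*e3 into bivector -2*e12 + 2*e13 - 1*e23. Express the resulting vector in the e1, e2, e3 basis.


Left contraction v _| B = <vB>_1 (grade-1 part of the geometric product vB).
Using e1_|e12 = e2, e2_|e12 = -e1, e1_|e13 = e3, e3_|e13 = -e1, e2_|e23 = e3, e3_|e23 = -e2:
e1 coeff: -v2*b12 - v3*b13 = -(-2)*(-2) - (-1)*(2) = -2
e2 coeff: v1*b12 - v3*b23 = (3)*(-2) - (-1)*(-1) = -7
e3 coeff: v1*b13 + v2*b23 = (3)*(2) + (-2)*(-1) = 8
v _| B = -2*e1 - 7*e2 + 8*e3


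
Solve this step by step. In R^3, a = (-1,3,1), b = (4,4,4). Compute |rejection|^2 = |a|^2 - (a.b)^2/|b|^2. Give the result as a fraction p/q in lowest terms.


|a|^2 = (-1)^2 + 3^2 + 1^2 = 11
|b|^2 = 4^2 + 4^2 + 4^2 = 48
a . b = (-1)*4 + 3*4 + 1*4 = 12
(a.b)^2 = 12^2 = 144
|rej|^2 = 11 - 144/48
= (528 - 144)/48
= 384/48
In lowest terms: 8/1


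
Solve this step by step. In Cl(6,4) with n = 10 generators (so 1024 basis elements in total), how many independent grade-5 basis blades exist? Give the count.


Number of grade-k basis blades in Cl(p,q) with n = p + q is C(n, k).
n = 6 + 4 = 10
C(10, 5) = 10! / (5! * 5!)
= 3628800 / (120 * 120)
= 252


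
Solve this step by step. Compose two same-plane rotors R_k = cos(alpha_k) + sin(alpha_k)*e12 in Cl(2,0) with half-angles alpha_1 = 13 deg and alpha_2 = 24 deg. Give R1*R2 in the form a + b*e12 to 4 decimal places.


Same-plane rotors commute and their half-angles add:
R1*R2 = cos(a1 + a2) + sin(a1 + a2)*e12.
a1 + a2 = 13 + 24 = 37 deg
cos(37 deg) = 0.7986
sin(37 deg) = 0.6018
R1*R2 = 0.7986 + 0.6018*e12


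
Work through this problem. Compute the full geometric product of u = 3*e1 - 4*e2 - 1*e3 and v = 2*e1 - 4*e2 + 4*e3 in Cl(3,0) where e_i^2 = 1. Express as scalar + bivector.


In Cl(3,0): e_i^2 = 1, e_ie_j = -e_je_i for i != j.
Scalar part = u . v = 3*2 + (-4)*(-4) + (-1)*4
= 6 + 16 + (-4) = 18
e12 coeff = 3*(-4) - (-4)*2 = -12 - (-8) = -4
e13 coeff = 3*4 - (-1)*2 = 12 - (-2) = 14
e23 coeff = (-4)*4 - (-1)*(-4) = -16 - 4 = -20
uv = 18 - 4*e12 + 14*e13 - 20*e23


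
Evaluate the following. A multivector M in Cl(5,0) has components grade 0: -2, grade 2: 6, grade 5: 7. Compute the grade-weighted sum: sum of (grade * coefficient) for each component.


Grade-weighted sum = sum of grade_k * coefficient_k
0*(-2) = 0
2*6 = 12
5*7 = 35
Total = 0 + 12 + 35 = 47


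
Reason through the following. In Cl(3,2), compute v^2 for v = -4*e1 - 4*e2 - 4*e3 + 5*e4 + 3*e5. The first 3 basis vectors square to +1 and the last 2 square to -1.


v^2 = sum of c_i^2 * e_i^2
Positive signature terms (e_i^2 = +1): (-4)^2 + (-4)^2 + (-4)^2 = 48
Negative signature terms (e_j^2 = -1): 5^2 + 3^2 = 34
v^2 = 48 - 34 = 14


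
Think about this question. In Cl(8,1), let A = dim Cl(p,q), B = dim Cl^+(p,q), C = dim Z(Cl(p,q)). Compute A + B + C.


n = 8 + 1 = 9
Total dim = 2^9 = 512
Even subalgebra dim = 2^8 = 256
n is odd, so center dim = 2
Sum = 512 + 256 + 2 = 770


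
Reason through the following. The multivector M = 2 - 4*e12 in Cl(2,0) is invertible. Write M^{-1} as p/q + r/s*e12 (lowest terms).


M = 2 - 4*e12, where e12^2 = -1.
Since M commutes with its reverse ~M = a - b*e12, M * ~M = a^2 - b^2*e12^2 = a^2 + b^2.
So M^{-1} = ~M / (a^2 + b^2) = (a - b*e12)/(a^2 + b^2).
a^2 + b^2 = 4 + 16 = 20
Scalar part = 2/20 = 1/10
Bivector coeff = 4/20 = 1/5
M^{-1} = 1/10 + 1/5*e12


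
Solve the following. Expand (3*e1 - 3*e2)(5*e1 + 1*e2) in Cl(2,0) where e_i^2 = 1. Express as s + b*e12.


Expand: (3*e1 - 3*e2)(5*e1 + 1*e2)
= 3*5*e1e1 + 3*1*e1e2 + (-3)*5*e2e1 + (-3)*1*e2e2
Using e1^2 = e2^2 = 1, e2e1 = -e1e2:
Scalar part s = 3*5 + (-3)*1 = 15 + (-3) = 12
Bivector part b = 3*1 - (-3)*5 = 3 - (-15) = 18
uv = 12 + 18*e12


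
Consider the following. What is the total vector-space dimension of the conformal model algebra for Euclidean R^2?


The conformal model of R^2 uses Cl(3,1): the 2 Euclidean generators plus two extra orthogonal generators e+ (e+^2 = +1) and e- (e-^2 = -1), from which the null vectors e0, einf are built.
Number of generators m = 2 + 2 = 4.
dim Cl(p,q) = 2^m = 2^4 = 16


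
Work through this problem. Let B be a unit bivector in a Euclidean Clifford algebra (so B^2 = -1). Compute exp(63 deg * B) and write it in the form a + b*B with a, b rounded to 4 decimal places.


For a unit bivector B with B^2 = -1, the exponential series gives
e^(theta*B) = cos(theta) + sin(theta)*B (the GA analogue of Euler's formula).
theta = 63 degrees = 1.099557 rad
cos(63 deg) = 0.4540
sin(63 deg) = 0.8910
exp(theta*B) = 0.4540 + 0.8910*B


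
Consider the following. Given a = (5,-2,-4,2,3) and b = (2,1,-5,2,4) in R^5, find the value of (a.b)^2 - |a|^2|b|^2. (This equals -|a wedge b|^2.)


a . b = 5*2 + (-2)*1 + (-4)*(-5) + 2*2 + 3*4
= 10 + (-2) + 20 + 4 + 12 = 44
|a|^2 = 5^2 + (-2)^2 + (-4)^2 + 2^2 + 3^2 = 58
|b|^2 = 2^2 + 1^2 + (-5)^2 + 2^2 + 4^2 = 50
(a.b)^2 = 44^2 = 1936
|a|^2 * |b|^2 = 58 * 50 = 2900
Result = 1936 - 2900 = -964


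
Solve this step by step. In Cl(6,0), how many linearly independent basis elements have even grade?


Even subalgebra dimension = 2^(n-1)
n = 6 + 0 = 6
2^(6 - 1) = 2^5 = 32
Verification: sum of C(6,k) for even k = 1 + 15 + 15 + 1 = 32
Result = 32


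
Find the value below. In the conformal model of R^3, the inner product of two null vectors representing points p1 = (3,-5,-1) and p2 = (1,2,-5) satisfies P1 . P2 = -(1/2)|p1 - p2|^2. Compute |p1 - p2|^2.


p1 - p2 = (2, -7, 4)
|p1 - p2|^2 = 2^2 + (-7)^2 + 4^2
= 4 + 49 + 16
= 69


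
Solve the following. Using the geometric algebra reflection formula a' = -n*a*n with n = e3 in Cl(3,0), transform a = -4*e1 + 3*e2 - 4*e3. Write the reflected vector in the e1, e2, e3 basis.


Reflection formula: a' = -n*a*n, with n = e3 (unit vector, n^2 = 1).
For reflection through hyperplane perp to e3:
The component along e3 flips sign, others stay.
a = (-4, 3, -4)
a' = (-4, 3, 4)
a' = -4*e1 + 3*e2 + 4*e3


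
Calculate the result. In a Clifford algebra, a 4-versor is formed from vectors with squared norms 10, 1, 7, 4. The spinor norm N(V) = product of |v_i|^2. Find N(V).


Spinor norm N(V) = |v1|^2 * |v2|^2 * ... * |v4|^2
= 10 * 1 * 7 * 4
Running product: 10, 10, 70, 280
N(V) = 280


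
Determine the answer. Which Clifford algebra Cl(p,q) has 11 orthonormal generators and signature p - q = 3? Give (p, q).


We need p + q = 11 and p - q = 3.
Adding: 2p = 11 + 3 = 14, so p = 7.
Then q = 11 - 7 = 4.
(p, q) = (7, 4)


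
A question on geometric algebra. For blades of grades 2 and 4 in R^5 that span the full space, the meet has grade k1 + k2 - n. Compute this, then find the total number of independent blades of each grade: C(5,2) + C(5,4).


Meet grade = grade(A) + grade(B) - n
= 2 + 4 - 5 = 1
C(5,2) = 10
C(5,4) = 5
dim_A + dim_B = 10 + 5 = 15


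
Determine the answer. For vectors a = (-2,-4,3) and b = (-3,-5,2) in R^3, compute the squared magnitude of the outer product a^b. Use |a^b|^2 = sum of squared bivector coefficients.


a wedge b = (a1*b2 - a2*b1)*e12 + (a1*b3 - a3*b1)*e13 + (a2*b3 - a3*b2)*e23
e12 coeff: (-2)*(-5) - (-4)*(-3) = 10 - 12 = -2
e13 coeff: (-2)*2 - 3*(-3) = -4 - (-9) = 5
e23 coeff: (-4)*2 - 3*(-5) = -8 - (-15) = 7
|a wedge b|^2 = (-2)^2 + 5^2 + 7^2
= 4 + 25 + 49
= 78


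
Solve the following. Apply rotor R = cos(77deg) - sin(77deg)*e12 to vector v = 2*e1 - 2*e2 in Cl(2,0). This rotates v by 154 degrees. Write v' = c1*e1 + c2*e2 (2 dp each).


Rotor R = cos(77deg) - sin(77deg)*e12
Rotation angle theta = 2 * 77 = 154 degrees
v' = R*v*~R rotates v by theta.
cos(154deg) = -0.8988, sin(154deg) = 0.4384
v'_1 = 2*cos(154deg) - (-2)*sin(154deg)
= 2*(-0.8988) - (-2)*0.4384
= -0.92
v'_2 = 2*sin(154deg) + (-2)*cos(154deg)
= 2*0.4384 + (-2)*(-0.8988)
= 2.67
v' = -0.92*e1 + 2.67*e2


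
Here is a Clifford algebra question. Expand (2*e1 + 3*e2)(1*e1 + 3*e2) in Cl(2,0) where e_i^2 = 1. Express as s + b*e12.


Expand: (2*e1 + 3*e2)(1*e1 + 3*e2)
= 2*1*e1e1 + 2*3*e1e2 + 3*1*e2e1 + 3*3*e2e2
Using e1^2 = e2^2 = 1, e2e1 = -e1e2:
Scalar part s = 2*1 + 3*3 = 2 + 9 = 11
Bivector part b = 2*3 - 3*1 = 6 - 3 = 3
uv = 11 + 3*e12


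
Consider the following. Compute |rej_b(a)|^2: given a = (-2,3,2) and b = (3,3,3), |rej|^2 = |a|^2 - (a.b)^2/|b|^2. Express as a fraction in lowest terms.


|a|^2 = (-2)^2 + 3^2 + 2^2 = 17
|b|^2 = 3^2 + 3^2 + 3^2 = 27
a . b = (-2)*3 + 3*3 + 2*3 = 9
(a.b)^2 = 9^2 = 81
|rej|^2 = 17 - 81/27
= (459 - 81)/27
= 378/27
In lowest terms: 14/1


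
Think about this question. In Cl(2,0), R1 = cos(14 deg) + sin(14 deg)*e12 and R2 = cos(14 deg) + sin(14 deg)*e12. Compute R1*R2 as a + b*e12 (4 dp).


Same-plane rotors commute and their half-angles add:
R1*R2 = cos(a1 + a2) + sin(a1 + a2)*e12.
a1 + a2 = 14 + 14 = 28 deg
cos(28 deg) = 0.8829
sin(28 deg) = 0.4695
R1*R2 = 0.8829 + 0.4695*e12


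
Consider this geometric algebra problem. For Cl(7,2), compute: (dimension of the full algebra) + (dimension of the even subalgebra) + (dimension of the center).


n = 7 + 2 = 9
Total dim = 2^9 = 512
Even subalgebra dim = 2^8 = 256
n is odd, so center dim = 2
Sum = 512 + 256 + 2 = 770


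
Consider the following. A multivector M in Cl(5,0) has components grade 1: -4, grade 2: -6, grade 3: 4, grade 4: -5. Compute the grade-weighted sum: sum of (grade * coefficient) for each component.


Grade-weighted sum = sum of grade_k * coefficient_k
1*(-4) = -4
2*(-6) = -12
3*4 = 12
4*(-5) = -20
Total = -4 + (-12) + 12 + (-20) = -24


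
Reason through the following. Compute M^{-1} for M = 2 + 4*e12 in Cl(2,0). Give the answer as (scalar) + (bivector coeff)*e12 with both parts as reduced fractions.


M = 2 + 4*e12, where e12^2 = -1.
Since M commutes with its reverse ~M = a - b*e12, M * ~M = a^2 - b^2*e12^2 = a^2 + b^2.
So M^{-1} = ~M / (a^2 + b^2) = (a - b*e12)/(a^2 + b^2).
a^2 + b^2 = 4 + 16 = 20
Scalar part = 2/20 = 1/10
Bivector coeff = -4/20 = -1/5
M^{-1} = 1/10 - 1/5*e12


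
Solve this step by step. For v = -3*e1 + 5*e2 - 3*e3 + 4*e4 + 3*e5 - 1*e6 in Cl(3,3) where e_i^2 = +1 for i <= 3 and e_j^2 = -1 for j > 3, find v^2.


v^2 = sum of c_i^2 * e_i^2
Positive signature terms (e_i^2 = +1): (-3)^2 + 5^2 + (-3)^2 = 43
Negative signature terms (e_j^2 = -1): 4^2 + 3^2 + (-1)^2 = 26
v^2 = 43 - 26 = 17


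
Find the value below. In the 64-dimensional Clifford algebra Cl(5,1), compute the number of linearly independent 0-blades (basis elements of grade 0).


Number of grade-k basis blades in Cl(p,q) with n = p + q is C(n, k).
n = 5 + 1 = 6
C(6, 0) = 6! / (0! * 6!)
= 720 / (1 * 720)
= 1


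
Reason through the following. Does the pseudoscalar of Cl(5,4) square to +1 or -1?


The pseudoscalar I = e1...e_n (product of all n generators) of Cl(p,q) satisfies I^2 = (-1)^(q + n(n-1)/2).
p = 5, q = 4, n = p + q = 9
n(n-1)/2 = 9 * 8 / 2 = 36
Exponent = q + n(n-1)/2 = 4 + 36 = 40
I^2 = (-1)^40 = +1


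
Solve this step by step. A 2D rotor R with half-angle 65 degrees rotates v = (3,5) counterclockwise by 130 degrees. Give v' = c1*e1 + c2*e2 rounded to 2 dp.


Rotor R = cos(65deg) - sin(65deg)*e12
Rotation angle theta = 2 * 65 = 130 degrees
v' = R*v*~R rotates v by theta.
cos(130deg) = -0.6428, sin(130deg) = 0.7660
v'_1 = 3*cos(130deg) - 5*sin(130deg)
= 3*(-0.6428) - 5*0.7660
= -5.76
v'_2 = 3*sin(130deg) + 5*cos(130deg)
= 3*0.7660 + 5*(-0.6428)
= -0.92
v' = -5.76*e1 - 0.92*e2


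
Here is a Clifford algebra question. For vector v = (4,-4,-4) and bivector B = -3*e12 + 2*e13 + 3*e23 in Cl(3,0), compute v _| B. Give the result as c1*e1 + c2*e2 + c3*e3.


Left contraction v _| B = <vB>_1 (grade-1 part of the geometric product vB).
Using e1_|e12 = e2, e2_|e12 = -e1, e1_|e13 = e3, e3_|e13 = -e1, e2_|e23 = e3, e3_|e23 = -e2:
e1 coeff: -v2*b12 - v3*b13 = -(-4)*(-3) - (-4)*(2) = -4
e2 coeff: v1*b12 - v3*b23 = (4)*(-3) - (-4)*(3) = 0
e3 coeff: v1*b13 + v2*b23 = (4)*(2) + (-4)*(3) = -4
v _| B = -4*e1 + 0*e2 - 4*e3


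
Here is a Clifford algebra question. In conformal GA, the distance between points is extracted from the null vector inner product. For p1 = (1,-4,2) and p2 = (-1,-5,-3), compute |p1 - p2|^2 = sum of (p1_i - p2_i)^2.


p1 - p2 = (2, 1, 5)
|p1 - p2|^2 = 2^2 + 1^2 + 5^2
= 4 + 1 + 25
= 30


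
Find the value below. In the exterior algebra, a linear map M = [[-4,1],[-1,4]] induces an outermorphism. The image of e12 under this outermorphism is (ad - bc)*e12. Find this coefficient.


The outermorphism of a linear map f sends e1^e2 to f(e1)^f(e2).
f(e1) = -4*e1 - 1*e2
f(e2) = 1*e1 + 4*e2
f(e1) ^ f(e2) = (-4*e1 - 1*e2) ^ (1*e1 + 4*e2)
= (-4)*4*e12 + (-1)*1*e21
= (-16 - (-1))*e12
= -15*e12
Coefficient = -15


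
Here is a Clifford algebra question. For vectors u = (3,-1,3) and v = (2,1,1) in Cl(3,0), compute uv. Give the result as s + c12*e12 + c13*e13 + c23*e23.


In Cl(3,0): e_i^2 = 1, e_ie_j = -e_je_i for i != j.
Scalar part = u . v = 3*2 + (-1)*1 + 3*1
= 6 + (-1) + 3 = 8
e12 coeff = 3*1 - (-1)*2 = 3 - (-2) = 5
e13 coeff = 3*1 - 3*2 = 3 - 6 = -3
e23 coeff = (-1)*1 - 3*1 = -1 - 3 = -4
uv = 8 + 5*e12 - 3*e13 - 4*e23


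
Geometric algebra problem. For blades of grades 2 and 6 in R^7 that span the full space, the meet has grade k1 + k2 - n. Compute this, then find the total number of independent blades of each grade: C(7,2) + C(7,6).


Meet grade = grade(A) + grade(B) - n
= 2 + 6 - 7 = 1
C(7,2) = 21
C(7,6) = 7
dim_A + dim_B = 21 + 7 = 28


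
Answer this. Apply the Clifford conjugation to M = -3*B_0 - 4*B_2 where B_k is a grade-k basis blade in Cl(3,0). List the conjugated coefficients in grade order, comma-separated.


Clifford conjugate sign for grade k: (-1)^(k(k+1)/2)
Grade 0: (-1)^(0*1/2) = (-1)^0 = 1, coeff -3 -> -3
Grade 2: (-1)^(2*3/2) = (-1)^3 = -1, coeff -4 -> 4
Conjugated coefficients: -3, 4


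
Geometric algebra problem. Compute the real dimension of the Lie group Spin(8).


Spin(n) double-covers SO(n); both have Lie algebra so(n) of dimension n(n-1)/2.
n = 8
n(n-1) = 8 * 7 = 56
dim Spin(8) = 56/2 = 28


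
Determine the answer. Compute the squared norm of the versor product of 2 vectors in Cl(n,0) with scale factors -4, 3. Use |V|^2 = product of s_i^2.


Each vector v_i has |v_i|^2 = s_i^2
Squared scales: (-4)^2 = 16, 3^2 = 9
|V|^2 = 16 * 9
= 144


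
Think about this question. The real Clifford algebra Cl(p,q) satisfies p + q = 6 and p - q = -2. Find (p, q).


We need p + q = 6 and p - q = -2.
Adding: 2p = 6 + (-2) = 4, so p = 2.
Then q = 6 - 2 = 4.
(p, q) = (2, 4)


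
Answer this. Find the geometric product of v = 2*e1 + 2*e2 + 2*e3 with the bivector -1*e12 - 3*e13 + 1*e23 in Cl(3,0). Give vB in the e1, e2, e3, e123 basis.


vB has grade-1 (vector) and grade-3 (trivector) parts: vB = (v _| B) + (v ^ B).
Vector part <vB>_1:
  e1: -v2*b12 - v3*b13 = -(2)*(-1) - (2)*(-3) = 8
  e2: v1*b12 - v3*b23 = (2)*(-1) - (2)*(1) = -4
  e3: v1*b13 + v2*b23 = (2)*(-3) + (2)*(1) = -4
Trivector part <vB>_3:
  e123: v1*b23 - v2*b13 + v3*b12 = (2)*(1) - (2)*(-3) + (2)*(-1) = 6
vB = 8*e1 - 4*e2 - 4*e3 + 6*e123


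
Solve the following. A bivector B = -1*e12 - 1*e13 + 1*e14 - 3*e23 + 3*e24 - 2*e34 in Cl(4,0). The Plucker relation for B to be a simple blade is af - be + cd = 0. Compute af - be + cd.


Plucker relation: af - be + cd
a*f = (-1)*(-2) = 2
b*e = (-1)*3 = -3
c*d = 1*(-3) = -3
af - be + cd = 2 - (-3) + (-3)
= 2


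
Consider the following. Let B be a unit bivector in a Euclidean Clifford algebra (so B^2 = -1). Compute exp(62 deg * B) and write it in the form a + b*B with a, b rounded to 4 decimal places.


For a unit bivector B with B^2 = -1, the exponential series gives
e^(theta*B) = cos(theta) + sin(theta)*B (the GA analogue of Euler's formula).
theta = 62 degrees = 1.082104 rad
cos(62 deg) = 0.4695
sin(62 deg) = 0.8829
exp(theta*B) = 0.4695 + 0.8829*B


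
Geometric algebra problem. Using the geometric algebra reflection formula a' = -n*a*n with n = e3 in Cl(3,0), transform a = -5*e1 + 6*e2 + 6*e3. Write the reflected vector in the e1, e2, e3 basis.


Reflection formula: a' = -n*a*n, with n = e3 (unit vector, n^2 = 1).
For reflection through hyperplane perp to e3:
The component along e3 flips sign, others stay.
a = (-5, 6, 6)
a' = (-5, 6, -6)
a' = -5*e1 + 6*e2 - 6*e3
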